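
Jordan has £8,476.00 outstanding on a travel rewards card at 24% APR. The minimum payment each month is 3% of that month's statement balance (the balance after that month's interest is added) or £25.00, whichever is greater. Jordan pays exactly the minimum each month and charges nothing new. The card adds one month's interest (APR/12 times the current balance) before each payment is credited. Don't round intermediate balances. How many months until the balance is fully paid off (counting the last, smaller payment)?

274 months

Monthly rate r = 24%/12 = 2% = 0.02.
While 3% of the post-interest balance exceeds £25.00, each month B ← (B·(1+r))·(1 − 0.03), i.e. B shrinks by the factor (1+r)·0.97 = 0.9894.
This holds for months 1–220. Entering month 221 the balance is £812.85; 3% of the post-interest balance is now below £25.00, so the flat £25.00 minimum applies from here.
From month 221 a fixed £25.00 at rate r clears £812.85 in 54 more payments. Total: 220 + 54 = 274 months.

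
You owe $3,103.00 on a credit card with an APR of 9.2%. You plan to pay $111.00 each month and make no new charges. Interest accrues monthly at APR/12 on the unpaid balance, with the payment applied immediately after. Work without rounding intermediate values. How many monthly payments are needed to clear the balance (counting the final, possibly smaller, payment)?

32 months

Monthly rate r = 9.2%/12 = 0.766667% = 0.00766667.
Recurrence: B ← B·(1+r) − $111.00.
Month 1: interest $23.79; balance after payment $3,015.79.
Month 2: interest $23.12; balance after payment $2,927.91.
Closed form: n = −ln(1 − rB₀/P)/ln(1+r) = −ln(0.78568)/ln(1.00767) ≈ 31.582, so the balance reaches zero during payment 32.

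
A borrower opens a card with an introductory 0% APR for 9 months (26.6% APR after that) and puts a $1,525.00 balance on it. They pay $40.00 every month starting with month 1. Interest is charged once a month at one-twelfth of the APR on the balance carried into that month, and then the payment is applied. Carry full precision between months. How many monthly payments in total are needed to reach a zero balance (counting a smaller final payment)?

Promo months 1–9 at r₀ = 0%/12 = 0; months 10+ at r₁ = 26.6%/12 = 0.0221667.
After month 9 (no interest yet): B = $1,525.00 − 9·$40.00 = $1,165.00.
Then at r₁ with $40.00/mo: n₂ = −ln(1 − r₁·B/P)/ln(1+r₁) ≈ 47.31 → 48 more payments.

57 months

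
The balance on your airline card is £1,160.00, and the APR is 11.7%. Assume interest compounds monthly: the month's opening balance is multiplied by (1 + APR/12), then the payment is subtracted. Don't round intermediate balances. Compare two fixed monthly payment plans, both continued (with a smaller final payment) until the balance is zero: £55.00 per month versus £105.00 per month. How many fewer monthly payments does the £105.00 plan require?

Monthly rate r = 11.7%/12 = 0.975% = 0.00975.
At £55.00/mo: n = ⌈−ln(1 − rB₀/P)/ln(1+r)⌉ = 24 payments (last £40.02); total interest = total paid − £1,160.00 = £145.02.
At £105.00/mo: 12 payments (last £78.43); total interest £73.43.
Payments saved = 24 − 12 = 12.

12 fewer payments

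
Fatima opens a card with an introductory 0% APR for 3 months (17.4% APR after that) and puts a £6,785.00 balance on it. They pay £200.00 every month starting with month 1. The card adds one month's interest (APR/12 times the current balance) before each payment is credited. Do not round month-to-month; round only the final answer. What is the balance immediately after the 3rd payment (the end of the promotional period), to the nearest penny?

£6,185.00

Promo months 1–3 at r₀ = 0%/12 = 0; months 4+ at r₁ = 17.4%/12 = 0.0145.
After month 3 (no interest yet): B = £6,785.00 − 3·£200.00 = £6,185.00.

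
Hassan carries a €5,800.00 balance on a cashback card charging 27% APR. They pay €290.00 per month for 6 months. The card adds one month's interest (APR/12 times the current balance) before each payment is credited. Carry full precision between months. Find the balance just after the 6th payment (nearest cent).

€4,787.53

Monthly rate r = 27%/12 = 2.25% = 0.0225.
Each month: B ← B·(1+r) − €290.00.
Month 1: interest €130.50; balance after payment €5,640.50.
Month 2: interest €126.91; balance after payment €5,477.41.
Month 3: interest €123.24; balance after payment €5,310.65.
Month 4: interest €119.49; balance after payment €5,140.14.
Month 5: interest €115.65; balance after payment €4,965.80.
Month 6: interest €111.73; balance after payment €4,787.53.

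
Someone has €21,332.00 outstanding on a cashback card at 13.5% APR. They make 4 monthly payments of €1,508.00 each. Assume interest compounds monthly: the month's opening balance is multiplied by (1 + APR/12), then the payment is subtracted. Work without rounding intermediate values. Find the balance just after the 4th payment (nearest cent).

Monthly rate r = 13.5%/12 = 1.125% = 0.01125.
Each month: B ← B·(1+r) − €1,508.00.
Month 1: interest €239.98; balance after payment €20,063.99.
Month 2: interest €225.72; balance after payment €18,781.70.
Month 3: interest €211.29; balance after payment €17,485.00.
Month 4: interest €196.71; balance after payment €16,173.71.

€16,173.71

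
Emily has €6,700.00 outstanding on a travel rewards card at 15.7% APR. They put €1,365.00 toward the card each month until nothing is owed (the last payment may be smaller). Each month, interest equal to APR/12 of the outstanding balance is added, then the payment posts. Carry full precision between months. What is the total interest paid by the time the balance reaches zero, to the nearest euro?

€271

Monthly rate r = 15.7%/12 = 1.30833% = 0.0130833.
Payoff takes n = ⌈−ln(1 − rB₀/P)/ln(1+r)⌉ = ⌈5.106⌉ = 6 payments; the last is €145.86.
Total paid = 5·€1,365.00 + €145.86 = €6,970.86.
Total interest = total paid − principal = €6,970.86 − €6,700.00 = €270.86.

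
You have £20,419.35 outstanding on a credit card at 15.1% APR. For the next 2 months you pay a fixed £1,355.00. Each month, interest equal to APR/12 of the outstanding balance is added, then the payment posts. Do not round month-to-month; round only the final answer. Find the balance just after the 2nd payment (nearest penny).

Monthly rate r = 15.1%/12 = 1.25833% = 0.0125833.
Each month: B ← B·(1+r) − £1,355.00.
Month 1: interest £256.94; balance after payment £19,321.29.
Month 2: interest £243.13; balance after payment £18,209.42.

£18,209.42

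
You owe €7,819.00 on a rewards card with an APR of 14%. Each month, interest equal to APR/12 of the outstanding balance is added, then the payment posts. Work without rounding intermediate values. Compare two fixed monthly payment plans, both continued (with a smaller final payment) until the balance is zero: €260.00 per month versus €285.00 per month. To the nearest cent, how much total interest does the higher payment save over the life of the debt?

Monthly rate r = 14%/12 = 1.16667% = 0.0116667.
At €260.00/mo: n = ⌈−ln(1 − rB₀/P)/ln(1+r)⌉ = 38 payments (last €65.90); total interest = total paid − €7,819.00 = €1,866.90.
At €285.00/mo: 34 payments (last €74.10); total interest €1,660.10.
Interest saved = €1,866.90 − €1,660.10 = €206.80.

€206.80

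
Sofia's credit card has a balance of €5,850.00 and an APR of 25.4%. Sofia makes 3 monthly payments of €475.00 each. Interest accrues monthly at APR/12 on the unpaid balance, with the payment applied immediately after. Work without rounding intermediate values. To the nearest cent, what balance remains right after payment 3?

€4,774.02

Monthly rate r = 25.4%/12 = 2.11667% = 0.0211667.
Each month: B ← B·(1+r) − €475.00.
Month 1: interest €123.83; balance after payment €5,498.82.
Month 2: interest €116.39; balance after payment €5,140.22.
Month 3: interest €108.80; balance after payment €4,774.02.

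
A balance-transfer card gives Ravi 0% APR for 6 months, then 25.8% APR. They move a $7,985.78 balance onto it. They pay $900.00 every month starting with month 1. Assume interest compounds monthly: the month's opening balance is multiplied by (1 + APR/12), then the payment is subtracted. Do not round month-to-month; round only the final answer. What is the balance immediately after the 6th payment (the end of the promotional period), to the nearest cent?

Promo months 1–6 at r₀ = 0%/12 = 0; months 7+ at r₁ = 25.8%/12 = 0.0215.
After month 6 (no interest yet): B = $7,985.78 − 6·$900.00 = $2,585.78.

$2,585.78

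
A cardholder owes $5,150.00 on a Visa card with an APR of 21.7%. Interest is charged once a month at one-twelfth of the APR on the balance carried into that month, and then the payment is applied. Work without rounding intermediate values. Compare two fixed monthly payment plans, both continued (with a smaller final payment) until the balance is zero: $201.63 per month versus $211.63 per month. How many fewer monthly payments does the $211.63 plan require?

2 fewer payments

Monthly rate r = 21.7%/12 = 1.80833% = 0.0180833.
At $201.63/mo: n = ⌈−ln(1 − rB₀/P)/ln(1+r)⌉ = 35 payments (last $116.73); total interest = total paid − $5,150.00 = $1,822.15.
At $211.63/mo: 33 payments (last $76.28); total interest $1,698.44.
Payments saved = 35 − 33 = 2.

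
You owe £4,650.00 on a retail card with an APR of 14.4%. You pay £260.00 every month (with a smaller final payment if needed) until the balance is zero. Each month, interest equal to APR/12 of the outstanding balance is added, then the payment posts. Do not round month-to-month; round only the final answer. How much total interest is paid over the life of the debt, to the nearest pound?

Monthly rate r = 14.4%/12 = 1.2% = 0.012.
Payoff takes n = ⌈−ln(1 − rB₀/P)/ln(1+r)⌉ = ⌈20.252⌉ = 21 payments; the last is £65.91.
Total paid = 20·£260.00 + £65.91 = £5,265.91.
Total interest = total paid − principal = £5,265.91 − £4,650.00 = £615.91.

£616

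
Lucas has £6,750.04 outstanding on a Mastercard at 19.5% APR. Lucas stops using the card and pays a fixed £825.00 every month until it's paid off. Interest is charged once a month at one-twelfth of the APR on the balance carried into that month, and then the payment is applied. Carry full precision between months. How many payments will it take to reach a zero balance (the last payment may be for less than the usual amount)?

9 months

Monthly rate r = 19.5%/12 = 1.625% = 0.01625.
Recurrence: B ← B·(1+r) − £825.00.
Month 1: interest £109.69; balance after payment £6,034.73.
Month 2: interest £98.06; balance after payment £5,307.79.
Closed form: n = −ln(1 − rB₀/P)/ln(1+r) = −ln(0.86704)/ln(1.01625) ≈ 8.851, so the balance reaches zero during payment 9.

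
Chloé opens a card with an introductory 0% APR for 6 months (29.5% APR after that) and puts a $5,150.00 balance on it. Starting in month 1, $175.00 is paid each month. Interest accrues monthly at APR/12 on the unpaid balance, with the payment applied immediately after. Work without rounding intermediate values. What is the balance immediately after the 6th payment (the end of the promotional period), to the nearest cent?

$4,100.00

Promo months 1–6 at r₀ = 0%/12 = 0; months 7+ at r₁ = 29.5%/12 = 0.0245833.
After month 6 (no interest yet): B = $5,150.00 − 6·$175.00 = $4,100.00.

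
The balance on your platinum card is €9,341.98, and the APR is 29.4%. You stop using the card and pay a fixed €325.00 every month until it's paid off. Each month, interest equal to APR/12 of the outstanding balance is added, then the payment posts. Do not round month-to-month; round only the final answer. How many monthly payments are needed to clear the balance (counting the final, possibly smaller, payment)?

51 payments

Monthly rate r = 29.4%/12 = 2.45% = 0.0245.
Recurrence: B ← B·(1+r) − €325.00.
Month 1: interest €228.88; balance after payment €9,245.86.
Month 2: interest €226.52; balance after payment €9,147.38.
Closed form: n = −ln(1 − rB₀/P)/ln(1+r) = −ln(0.29576)/ln(1.0245) ≈ 50.330, so the balance reaches zero during payment 51.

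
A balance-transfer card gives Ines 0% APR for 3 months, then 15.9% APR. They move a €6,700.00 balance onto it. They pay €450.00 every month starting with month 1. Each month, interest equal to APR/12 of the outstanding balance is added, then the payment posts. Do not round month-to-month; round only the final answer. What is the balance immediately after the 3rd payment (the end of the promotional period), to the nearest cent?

Promo months 1–3 at r₀ = 0%/12 = 0; months 4+ at r₁ = 15.9%/12 = 0.01325.
After month 3 (no interest yet): B = €6,700.00 − 3·€450.00 = €5,350.00.

€5,350.00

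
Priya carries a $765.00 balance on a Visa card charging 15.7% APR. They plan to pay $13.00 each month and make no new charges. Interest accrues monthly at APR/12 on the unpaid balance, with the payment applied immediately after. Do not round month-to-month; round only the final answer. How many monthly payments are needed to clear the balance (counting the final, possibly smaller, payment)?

114 payments

Monthly rate r = 15.7%/12 = 1.30833% = 0.0130833.
Recurrence: B ← B·(1+r) − $13.00.
Month 1: interest $10.01; balance after payment $762.01.
Month 2: interest $9.97; balance after payment $758.98.
Closed form: n = −ln(1 − rB₀/P)/ln(1+r) = −ln(0.2301)/ln(1.01308) ≈ 113.033, so the balance reaches zero during payment 114.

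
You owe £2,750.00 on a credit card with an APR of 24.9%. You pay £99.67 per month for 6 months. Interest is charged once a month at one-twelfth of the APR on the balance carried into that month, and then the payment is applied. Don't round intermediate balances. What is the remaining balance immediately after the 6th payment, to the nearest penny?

Monthly rate r = 24.9%/12 = 2.075% = 0.02075.
Each month: B ← B·(1+r) − £99.67.
Month 1: interest £57.06; balance after payment £2,707.39.
Month 2: interest £56.18; balance after payment £2,663.90.
Month 3: interest £55.28; balance after payment £2,619.51.
Month 4: interest £54.35; balance after payment £2,574.19.
Month 5: interest £53.41; balance after payment £2,527.94.
Month 6: interest £52.45; balance after payment £2,480.72.

£2,480.72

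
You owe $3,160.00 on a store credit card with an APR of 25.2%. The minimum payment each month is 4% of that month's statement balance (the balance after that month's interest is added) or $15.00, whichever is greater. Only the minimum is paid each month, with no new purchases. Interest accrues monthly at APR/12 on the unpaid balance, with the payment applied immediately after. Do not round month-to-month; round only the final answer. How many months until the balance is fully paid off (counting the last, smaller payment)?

Monthly rate r = 25.2%/12 = 2.1% = 0.021.
While 4% of the post-interest balance exceeds $15.00, each month B ← (B·(1+r))·(1 − 0.04), i.e. B shrinks by the factor (1+r)·0.96 = 0.98016.
This holds for months 1–108. Entering month 109 the balance is $362.88; 4% of the post-interest balance is now below $15.00, so the flat $15.00 minimum applies from here.
From month 109 a fixed $15.00 at rate r clears $362.88 in 35 more payments. Total: 108 + 35 = 143 months.

143 months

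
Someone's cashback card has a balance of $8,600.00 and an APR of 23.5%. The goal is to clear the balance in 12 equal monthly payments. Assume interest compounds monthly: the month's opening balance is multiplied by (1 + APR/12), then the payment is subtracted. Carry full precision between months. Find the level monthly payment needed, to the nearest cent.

Monthly rate r = 23.5%/12 = 1.95833% = 0.0195833.
Level-payment amortization: P = B₀·r / (1 − (1+r)^(−n)) = 8600.00·0.0195833 / (1 − 1.01958^(−12)).
Denominator 1 − (1+r)^(−12) = 0.207631379.
P = 168.417 / 0.207631379 ≈ 811.13.

$811.13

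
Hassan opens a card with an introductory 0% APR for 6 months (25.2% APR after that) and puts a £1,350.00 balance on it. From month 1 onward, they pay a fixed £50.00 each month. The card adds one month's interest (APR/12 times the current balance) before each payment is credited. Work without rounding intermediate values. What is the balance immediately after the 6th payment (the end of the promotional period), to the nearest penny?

Promo months 1–6 at r₀ = 0%/12 = 0; months 7+ at r₁ = 25.2%/12 = 0.021.
After month 6 (no interest yet): B = £1,350.00 − 6·£50.00 = £1,050.00.

£1,050.00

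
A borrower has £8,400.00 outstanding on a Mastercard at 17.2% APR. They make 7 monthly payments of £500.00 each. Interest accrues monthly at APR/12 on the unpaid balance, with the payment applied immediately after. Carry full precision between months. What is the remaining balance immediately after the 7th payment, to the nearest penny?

Monthly rate r = 17.2%/12 = 1.43333% = 0.0143333.
Each month: B ← B·(1+r) − £500.00.
Month 1: interest £120.40; balance after payment £8,020.40.
Month 2: interest £114.96; balance after payment £7,635.36.
Month 3: interest £109.44; balance after payment £7,244.80.
Month 4: interest £103.84; balance after payment £6,848.64.
Month 5: interest £98.16; balance after payment £6,446.81.
Month 6: interest £92.40; balance after payment £6,039.21.
Month 7: interest £86.56; balance after payment £5,625.77.

£5,625.77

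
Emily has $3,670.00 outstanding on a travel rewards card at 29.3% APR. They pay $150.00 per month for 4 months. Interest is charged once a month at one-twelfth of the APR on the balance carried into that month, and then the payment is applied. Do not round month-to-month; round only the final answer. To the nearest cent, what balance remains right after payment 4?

Monthly rate r = 29.3%/12 = 2.44167% = 0.0244167.
Each month: B ← B·(1+r) − $150.00.
Month 1: interest $89.61; balance after payment $3,609.61.
Month 2: interest $88.13; balance after payment $3,547.74.
Month 3: interest $86.62; balance after payment $3,484.37.
Month 4: interest $85.08; balance after payment $3,419.44.

$3,419.44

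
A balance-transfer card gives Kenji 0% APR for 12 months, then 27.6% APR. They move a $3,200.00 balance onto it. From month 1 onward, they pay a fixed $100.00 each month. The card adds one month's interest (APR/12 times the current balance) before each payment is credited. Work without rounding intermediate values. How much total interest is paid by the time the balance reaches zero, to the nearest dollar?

Promo months 1–12 at r₀ = 0%/12 = 0; months 13+ at r₁ = 27.6%/12 = 0.023.
After month 12 (no interest yet): B = $3,200.00 − 12·$100.00 = $2,000.00.
Then at r₁ with $100.00/mo: n₂ = −ln(1 − r₁·B/P)/ln(1+r₁) ≈ 27.10 → 28 more payments.
Total paid = 39·$100.00 + $9.86 = $3,909.86; interest = $3,909.86 − $3,200.00 = $709.86.

$710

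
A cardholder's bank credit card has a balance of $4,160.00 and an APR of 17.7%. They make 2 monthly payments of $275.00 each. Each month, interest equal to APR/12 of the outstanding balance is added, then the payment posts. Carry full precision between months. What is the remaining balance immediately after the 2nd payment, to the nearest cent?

Monthly rate r = 17.7%/12 = 1.475% = 0.01475.
Each month: B ← B·(1+r) − $275.00.
Month 1: interest $61.36; balance after payment $3,946.36.
Month 2: interest $58.21; balance after payment $3,729.57.

$3,729.57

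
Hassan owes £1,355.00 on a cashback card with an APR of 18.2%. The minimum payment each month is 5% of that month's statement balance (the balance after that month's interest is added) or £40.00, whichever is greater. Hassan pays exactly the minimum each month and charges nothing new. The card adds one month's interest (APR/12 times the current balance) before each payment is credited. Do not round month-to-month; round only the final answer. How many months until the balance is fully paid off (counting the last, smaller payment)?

Monthly rate r = 18.2%/12 = 1.51667% = 0.0151667.
While 5% of the post-interest balance exceeds £40.00, each month B ← (B·(1+r))·(1 − 0.05), i.e. B shrinks by the factor (1+r)·0.95 = 0.96441.
This holds for months 1–15. Entering month 16 the balance is £786.78; 5% of the post-interest balance is now below £40.00, so the flat £40.00 minimum applies from here.
From month 16 a fixed £40.00 at rate r clears £786.78 in 24 more payments. Total: 15 + 24 = 39 months.

39 months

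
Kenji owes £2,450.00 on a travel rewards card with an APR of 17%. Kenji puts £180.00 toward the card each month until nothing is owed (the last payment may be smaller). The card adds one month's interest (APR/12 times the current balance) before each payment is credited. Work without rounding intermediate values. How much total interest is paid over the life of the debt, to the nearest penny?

£291.23

Monthly rate r = 17%/12 = 1.41667% = 0.0141667.
Payoff takes n = ⌈−ln(1 − rB₀/P)/ln(1+r)⌉ = ⌈15.228⌉ = 16 payments; the last is £41.23.
Total paid = 15·£180.00 + £41.23 = £2,741.23.
Total interest = total paid − principal = £2,741.23 − £2,450.00 = £291.23.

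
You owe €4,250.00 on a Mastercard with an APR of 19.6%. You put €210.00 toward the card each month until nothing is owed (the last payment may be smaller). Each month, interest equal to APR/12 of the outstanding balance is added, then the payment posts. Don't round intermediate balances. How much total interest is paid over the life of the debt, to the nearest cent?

Monthly rate r = 19.6%/12 = 1.63333% = 0.0163333.
Payoff takes n = ⌈−ln(1 − rB₀/P)/ln(1+r)⌉ = ⌈24.770⌉ = 25 payments; the last is €161.99.
Total paid = 24·€210.00 + €161.99 = €5,201.99.
Total interest = total paid − principal = €5,201.99 − €4,250.00 = €951.99.

€951.99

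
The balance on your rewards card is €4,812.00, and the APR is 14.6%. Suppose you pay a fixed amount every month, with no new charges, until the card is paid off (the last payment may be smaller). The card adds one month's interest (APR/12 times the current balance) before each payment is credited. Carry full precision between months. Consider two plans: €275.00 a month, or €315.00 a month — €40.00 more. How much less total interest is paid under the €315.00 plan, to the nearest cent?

Monthly rate r = 14.6%/12 = 1.21667% = 0.0121667.
At €275.00/mo: n = ⌈−ln(1 − rB₀/P)/ln(1+r)⌉ = 20 payments (last €219.06); total interest = total paid − €4,812.00 = €632.06.
At €315.00/mo: 18 payments (last €1.00); total interest €544.00.
Interest saved = €632.06 − €544.00 = €88.06.

€88.06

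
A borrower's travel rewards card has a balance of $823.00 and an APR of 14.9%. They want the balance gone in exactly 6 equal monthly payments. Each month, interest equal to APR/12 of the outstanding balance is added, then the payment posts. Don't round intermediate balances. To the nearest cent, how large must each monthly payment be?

$143.19

Monthly rate r = 14.9%/12 = 1.24167% = 0.0124167.
Level-payment amortization: P = B₀·r / (1 − (1+r)^(−n)) = 823.00·0.0124167 / (1 − 1.01242^(−6)).
Denominator 1 − (1+r)^(−6) = 0.071366634.
P = 10.2189 / 0.071366634 ≈ 143.19.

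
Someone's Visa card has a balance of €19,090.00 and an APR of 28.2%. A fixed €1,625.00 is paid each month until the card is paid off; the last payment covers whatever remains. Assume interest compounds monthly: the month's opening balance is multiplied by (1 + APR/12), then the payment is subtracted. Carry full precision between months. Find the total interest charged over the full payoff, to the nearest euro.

Monthly rate r = 28.2%/12 = 2.35% = 0.0235.
Payoff takes n = ⌈−ln(1 − rB₀/P)/ln(1+r)⌉ = ⌈13.908⌉ = 14 payments; the last is €1,477.41.
Total paid = 13·€1,625.00 + €1,477.41 = €22,602.41.
Total interest = total paid − principal = €22,602.41 − €19,090.00 = €3,512.41.

€3,512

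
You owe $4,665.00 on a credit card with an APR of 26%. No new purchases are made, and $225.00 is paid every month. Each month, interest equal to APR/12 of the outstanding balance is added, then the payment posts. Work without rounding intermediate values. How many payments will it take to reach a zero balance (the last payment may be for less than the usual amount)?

28 payments

Monthly rate r = 26%/12 = 2.16667% = 0.0216667.
Recurrence: B ← B·(1+r) − $225.00.
Month 1: interest $101.08; balance after payment $4,541.07.
Month 2: interest $98.39; balance after payment $4,414.46.
Closed form: n = −ln(1 − rB₀/P)/ln(1+r) = −ln(0.55078)/ln(1.02167) ≈ 27.824, so the balance reaches zero during payment 28.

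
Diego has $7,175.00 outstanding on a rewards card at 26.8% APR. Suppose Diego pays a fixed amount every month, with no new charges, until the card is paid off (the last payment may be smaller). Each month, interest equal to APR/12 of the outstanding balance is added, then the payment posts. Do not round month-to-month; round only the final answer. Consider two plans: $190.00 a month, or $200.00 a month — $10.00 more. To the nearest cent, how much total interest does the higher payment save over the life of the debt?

Monthly rate r = 26.8%/12 = 2.23333% = 0.0223333.
At $190.00/mo: n = ⌈−ln(1 − rB₀/P)/ln(1+r)⌉ = 84 payments (last $177.71); total interest = total paid − $7,175.00 = $8,772.71.
At $200.00/mo: 74 payments (last $28.37); total interest $7,453.37.
Interest saved = $8,772.71 − $7,453.37 = $1,319.34.

$1,319.34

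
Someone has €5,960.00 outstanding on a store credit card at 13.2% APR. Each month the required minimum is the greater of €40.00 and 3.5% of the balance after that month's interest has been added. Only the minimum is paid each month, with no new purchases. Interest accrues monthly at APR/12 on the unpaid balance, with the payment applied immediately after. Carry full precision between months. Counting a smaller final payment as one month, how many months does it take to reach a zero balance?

102 months

Monthly rate r = 13.2%/12 = 1.1% = 0.011.
While 3.5% of the post-interest balance exceeds €40.00, each month B ← (B·(1+r))·(1 − 0.035), i.e. B shrinks by the factor (1+r)·0.965 = 0.97561.
This holds for months 1–68. Entering month 69 the balance is €1,112.20; 3.5% of the post-interest balance is now below €40.00, so the flat €40.00 minimum applies from here.
From month 69 a fixed €40.00 at rate r clears €1,112.20 in 34 more payments. Total: 68 + 34 = 102 months.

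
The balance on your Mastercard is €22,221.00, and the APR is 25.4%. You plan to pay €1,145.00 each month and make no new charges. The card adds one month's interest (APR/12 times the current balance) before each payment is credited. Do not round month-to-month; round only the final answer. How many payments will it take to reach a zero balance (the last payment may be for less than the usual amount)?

Monthly rate r = 25.4%/12 = 2.11667% = 0.0211667.
Recurrence: B ← B·(1+r) − €1,145.00.
Month 1: interest €470.34; balance after payment €21,546.34.
Month 2: interest €456.06; balance after payment €20,857.41.
Closed form: n = −ln(1 − rB₀/P)/ln(1+r) = −ln(0.58922)/ln(1.02117) ≈ 25.254, so the balance reaches zero during payment 26.

26 months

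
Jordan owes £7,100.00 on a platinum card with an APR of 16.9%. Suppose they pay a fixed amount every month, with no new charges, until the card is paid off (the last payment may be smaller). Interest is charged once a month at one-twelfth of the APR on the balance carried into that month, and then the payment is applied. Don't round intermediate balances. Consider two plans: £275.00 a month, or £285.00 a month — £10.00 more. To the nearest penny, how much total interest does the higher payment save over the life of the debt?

Monthly rate r = 16.9%/12 = 1.40833% = 0.0140833.
At £275.00/mo: n = ⌈−ln(1 − rB₀/P)/ln(1+r)⌉ = 33 payments (last £87.23); total interest = total paid − £7,100.00 = £1,787.23.
At £285.00/mo: 31 payments (last £255.65); total interest £1,705.65.
Interest saved = £1,787.23 − £1,705.65 = £81.58.

£81.58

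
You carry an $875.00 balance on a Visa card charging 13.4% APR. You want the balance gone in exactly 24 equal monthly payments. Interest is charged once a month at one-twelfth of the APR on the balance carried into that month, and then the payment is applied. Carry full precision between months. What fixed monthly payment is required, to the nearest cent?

$41.76

Monthly rate r = 13.4%/12 = 1.11667% = 0.0111667.
Level-payment amortization: P = B₀·r / (1 − (1+r)^(−n)) = 875.00·0.0111667 / (1 − 1.01117^(−24)).
Denominator 1 − (1+r)^(−24) = 0.233955268.
P = 9.77083 / 0.233955268 ≈ 41.76.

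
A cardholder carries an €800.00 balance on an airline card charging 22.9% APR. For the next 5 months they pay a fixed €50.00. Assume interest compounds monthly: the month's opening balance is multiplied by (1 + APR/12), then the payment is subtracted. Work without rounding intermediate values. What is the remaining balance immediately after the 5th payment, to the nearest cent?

Monthly rate r = 22.9%/12 = 1.90833% = 0.0190833.
Each month: B ← B·(1+r) − €50.00.
Month 1: interest €15.27; balance after payment €765.27.
Month 2: interest €14.60; balance after payment €729.87.
Month 3: interest €13.93; balance after payment €693.80.
Month 4: interest €13.24; balance after payment €657.04.
Month 5: interest €12.54; balance after payment €619.58.

€619.58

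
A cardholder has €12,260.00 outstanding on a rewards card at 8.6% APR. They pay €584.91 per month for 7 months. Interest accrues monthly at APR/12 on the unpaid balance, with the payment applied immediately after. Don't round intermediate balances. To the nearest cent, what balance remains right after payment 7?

Monthly rate r = 8.6%/12 = 0.716667% = 0.00716667.
Each month: B ← B·(1+r) − €584.91.
Month 1: interest €87.86; balance after payment €11,762.95.
Month 2: interest €84.30; balance after payment €11,262.34.
Month 3: interest €80.71; balance after payment €10,758.15.
Month 4: interest €77.10; balance after payment €10,250.34.
Month 5: interest €73.46; balance after payment €9,738.89.
Month 6: interest €69.80; balance after payment €9,223.77.
Month 7: interest €66.10; balance after payment €8,704.97.

€8,704.97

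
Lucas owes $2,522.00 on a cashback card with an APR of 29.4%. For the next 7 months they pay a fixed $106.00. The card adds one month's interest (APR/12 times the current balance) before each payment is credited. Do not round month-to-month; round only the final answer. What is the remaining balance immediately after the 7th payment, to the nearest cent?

Monthly rate r = 29.4%/12 = 2.45% = 0.0245.
Each month: B ← B·(1+r) − $106.00.
Month 1: interest $61.79; balance after payment $2,477.79.
Month 2: interest $60.71; balance after payment $2,432.49.
Month 3: interest $59.60; balance after payment $2,386.09.
Month 4: interest $58.46; balance after payment $2,338.55.
Month 5: interest $57.29; balance after payment $2,289.84.
Month 6: interest $56.10; balance after payment $2,239.95.
Month 7: interest $54.88; balance after payment $2,188.82.

$2,188.82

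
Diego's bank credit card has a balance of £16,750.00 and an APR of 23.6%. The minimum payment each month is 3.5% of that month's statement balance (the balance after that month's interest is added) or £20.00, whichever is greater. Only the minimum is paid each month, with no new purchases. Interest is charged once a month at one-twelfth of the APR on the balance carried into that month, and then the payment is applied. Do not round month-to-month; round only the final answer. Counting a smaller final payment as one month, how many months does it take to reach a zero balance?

252 months

Monthly rate r = 23.6%/12 = 1.96667% = 0.0196667.
While 3.5% of the post-interest balance exceeds £20.00, each month B ← (B·(1+r))·(1 − 0.035), i.e. B shrinks by the factor (1+r)·0.965 = 0.98398.
This holds for months 1–211. Entering month 212 the balance is £554.58; 3.5% of the post-interest balance is now below £20.00, so the flat £20.00 minimum applies from here.
From month 212 a fixed £20.00 at rate r clears £554.58 in 41 more payments. Total: 211 + 41 = 252 months.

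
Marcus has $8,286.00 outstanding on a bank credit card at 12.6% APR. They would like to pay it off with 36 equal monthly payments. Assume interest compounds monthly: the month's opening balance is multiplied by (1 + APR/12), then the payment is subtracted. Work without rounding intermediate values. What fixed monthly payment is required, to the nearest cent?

Monthly rate r = 12.6%/12 = 1.05% = 0.0105.
Level-payment amortization: P = B₀·r / (1 − (1+r)^(−n)) = 8286.00·0.0105 / (1 − 1.0105^(−36)).
Denominator 1 − (1+r)^(−36) = 0.313417772.
P = 87.003 / 0.313417772 ≈ 277.59.

$277.59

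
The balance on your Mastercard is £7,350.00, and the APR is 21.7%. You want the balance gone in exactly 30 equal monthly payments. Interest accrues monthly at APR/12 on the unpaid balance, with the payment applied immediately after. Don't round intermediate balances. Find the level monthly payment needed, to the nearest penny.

£319.59

Monthly rate r = 21.7%/12 = 1.80833% = 0.0180833.
Level-payment amortization: P = B₀·r / (1 − (1+r)^(−n)) = 7350.00·0.0180833 / (1 − 1.01808^(−30)).
Denominator 1 − (1+r)^(−30) = 0.415882571.
P = 132.912 / 0.415882571 ≈ 319.59.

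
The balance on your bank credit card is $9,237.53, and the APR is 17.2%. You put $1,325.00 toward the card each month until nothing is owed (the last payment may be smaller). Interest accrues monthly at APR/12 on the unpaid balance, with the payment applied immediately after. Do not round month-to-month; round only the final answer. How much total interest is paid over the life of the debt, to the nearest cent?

$566.64

Monthly rate r = 17.2%/12 = 1.43333% = 0.0143333.
Payoff takes n = ⌈−ln(1 − rB₀/P)/ln(1+r)⌉ = ⌈7.398⌉ = 8 payments; the last is $529.17.
Total paid = 7·$1,325.00 + $529.17 = $9,804.17.
Total interest = total paid − principal = $9,804.17 − $9,237.53 = $566.64.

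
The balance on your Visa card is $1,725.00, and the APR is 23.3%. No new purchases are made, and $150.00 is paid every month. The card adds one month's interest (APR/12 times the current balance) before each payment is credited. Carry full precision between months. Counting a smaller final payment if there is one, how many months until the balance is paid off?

Monthly rate r = 23.3%/12 = 1.94167% = 0.0194167.
Recurrence: B ← B·(1+r) − $150.00.
Month 1: interest $33.49; balance after payment $1,608.49.
Month 2: interest $31.23; balance after payment $1,489.73.
Closed form: n = −ln(1 − rB₀/P)/ln(1+r) = −ln(0.77671)/ln(1.01942) ≈ 13.140, so the balance reaches zero during payment 14.

14 months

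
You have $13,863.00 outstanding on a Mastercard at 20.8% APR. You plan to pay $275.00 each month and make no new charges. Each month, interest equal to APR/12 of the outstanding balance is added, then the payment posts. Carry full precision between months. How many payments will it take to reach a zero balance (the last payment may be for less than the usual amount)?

Monthly rate r = 20.8%/12 = 1.73333% = 0.0173333.
Recurrence: B ← B·(1+r) − $275.00.
Month 1: interest $240.29; balance after payment $13,828.29.
Month 2: interest $239.69; balance after payment $13,792.98.
Closed form: n = −ln(1 − rB₀/P)/ln(1+r) = −ln(0.12621)/ln(1.01733) ≈ 120.444, so the balance reaches zero during payment 121.

121 months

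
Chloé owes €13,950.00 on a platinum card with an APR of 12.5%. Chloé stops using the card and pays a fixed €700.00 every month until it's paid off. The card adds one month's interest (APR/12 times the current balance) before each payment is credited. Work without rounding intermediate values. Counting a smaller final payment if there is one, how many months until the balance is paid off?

Monthly rate r = 12.5%/12 = 1.04167% = 0.0104167.
Recurrence: B ← B·(1+r) − €700.00.
Month 1: interest €145.31; balance after payment €13,395.31.
Month 2: interest €139.53; balance after payment €12,834.85.
Closed form: n = −ln(1 − rB₀/P)/ln(1+r) = −ln(0.79241)/ln(1.01042) ≈ 22.453, so the balance reaches zero during payment 23.

23 payments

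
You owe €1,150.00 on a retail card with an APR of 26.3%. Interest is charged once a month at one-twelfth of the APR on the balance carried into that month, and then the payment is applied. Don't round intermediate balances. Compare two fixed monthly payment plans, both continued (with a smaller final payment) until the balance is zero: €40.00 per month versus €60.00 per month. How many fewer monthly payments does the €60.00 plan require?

Monthly rate r = 26.3%/12 = 2.19167% = 0.0219167.
At €40.00/mo: n = ⌈−ln(1 − rB₀/P)/ln(1+r)⌉ = 46 payments (last €34.99); total interest = total paid − €1,150.00 = €684.99.
At €60.00/mo: 26 payments (last €7.96); total interest €357.96.
Payments saved = 46 − 26 = 20.

20 fewer payments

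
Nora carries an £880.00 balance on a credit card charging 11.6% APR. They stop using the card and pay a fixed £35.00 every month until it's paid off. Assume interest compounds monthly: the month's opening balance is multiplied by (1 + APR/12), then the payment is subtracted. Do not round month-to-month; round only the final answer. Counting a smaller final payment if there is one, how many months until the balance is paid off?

29 payments

Monthly rate r = 11.6%/12 = 0.966667% = 0.00966667.
Recurrence: B ← B·(1+r) − £35.00.
Month 1: interest £8.51; balance after payment £853.51.
Month 2: interest £8.25; balance after payment £826.76.
Closed form: n = −ln(1 − rB₀/P)/ln(1+r) = −ln(0.75695)/ln(1.00967) ≈ 28.945, so the balance reaches zero during payment 29.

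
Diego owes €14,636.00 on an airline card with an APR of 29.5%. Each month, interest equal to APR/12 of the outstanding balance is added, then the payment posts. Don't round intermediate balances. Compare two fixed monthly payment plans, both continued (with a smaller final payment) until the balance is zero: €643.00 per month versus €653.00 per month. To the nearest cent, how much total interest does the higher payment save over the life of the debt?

€181.65

Monthly rate r = 29.5%/12 = 2.45833% = 0.0245833.
At €643.00/mo: n = ⌈−ln(1 − rB₀/P)/ln(1+r)⌉ = 34 payments (last €492.76); total interest = total paid − €14,636.00 = €7,075.76.
At €653.00/mo: 33 payments (last €634.11); total interest €6,894.11.
Interest saved = €7,075.76 − €6,894.11 = €181.65.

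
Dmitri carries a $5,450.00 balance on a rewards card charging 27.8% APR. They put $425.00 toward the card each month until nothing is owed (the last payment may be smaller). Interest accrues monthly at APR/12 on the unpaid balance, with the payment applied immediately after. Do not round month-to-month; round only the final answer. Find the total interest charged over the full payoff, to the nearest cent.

$1,092.69

Monthly rate r = 27.8%/12 = 2.31667% = 0.0231667.
Payoff takes n = ⌈−ln(1 − rB₀/P)/ln(1+r)⌉ = ⌈15.392⌉ = 16 payments; the last is $167.69.
Total paid = 15·$425.00 + $167.69 = $6,542.69.
Total interest = total paid − principal = $6,542.69 − $5,450.00 = $1,092.69.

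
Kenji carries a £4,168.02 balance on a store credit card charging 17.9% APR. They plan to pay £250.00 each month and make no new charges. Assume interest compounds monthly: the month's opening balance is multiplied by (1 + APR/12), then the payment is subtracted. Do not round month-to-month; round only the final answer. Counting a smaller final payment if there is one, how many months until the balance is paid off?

20 months

Monthly rate r = 17.9%/12 = 1.49167% = 0.0149167.
Recurrence: B ← B·(1+r) − £250.00.
Month 1: interest £62.17; balance after payment £3,980.19.
Month 2: interest £59.37; balance after payment £3,789.56.
Closed form: n = −ln(1 − rB₀/P)/ln(1+r) = −ln(0.75131)/ln(1.01492) ≈ 19.312, so the balance reaches zero during payment 20.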